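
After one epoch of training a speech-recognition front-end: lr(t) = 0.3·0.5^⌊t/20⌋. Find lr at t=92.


n_drops = ⌊92/20⌋ = 4
lr = 0.3·0.5^4 = 0.3·0.0625 = 0.01875

0.01875


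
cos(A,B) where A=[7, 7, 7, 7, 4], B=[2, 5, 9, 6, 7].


A·B = 7·2 + 7·5 + 7·9 + 7·6 + 4·7 = 182
‖A‖ = √212 = 14.5602, ‖B‖ = √195 = 13.9642
cos = 182/(√212·√195) = 182/√41340 = 0.8951

0.8951


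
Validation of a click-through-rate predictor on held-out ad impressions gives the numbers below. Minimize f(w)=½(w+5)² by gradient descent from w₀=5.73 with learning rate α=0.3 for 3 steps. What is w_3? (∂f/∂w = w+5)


step 1: grad = 5.73+5 = 10.73; w = 5.73 - 0.3·(10.73) = 2.511
step 2: grad = 2.511+5 = 7.511; w = 2.511 - 0.3·(7.511) = 0.2577
step 3: grad = 0.2577+5 = 5.2577; w = 0.2577 - 0.3·(5.2577) = -1.31961

-1.31961


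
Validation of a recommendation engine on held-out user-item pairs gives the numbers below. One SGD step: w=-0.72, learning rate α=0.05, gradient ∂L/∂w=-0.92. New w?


w_new = w - α·∇
= -0.72 - 0.05·-0.92
= -0.72 + 0.046
= -0.674

-0.674


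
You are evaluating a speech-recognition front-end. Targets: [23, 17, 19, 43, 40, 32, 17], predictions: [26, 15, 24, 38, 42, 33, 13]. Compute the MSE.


Squared errors: (23-26)²=9, (17-15)²=4, (19-24)²=25, (43-38)²=25, (40-42)²=4, (32-33)²=1, (17-13)²=16
Sum = 84
MSE = 84/7 = 12

12


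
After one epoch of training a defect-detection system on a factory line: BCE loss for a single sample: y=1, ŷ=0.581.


BCE = -[y·ln(p) + (1-y)·ln(1-p)]
= -1·ln(0.581) - 0
= -ln(0.581) = 0.543

0.543


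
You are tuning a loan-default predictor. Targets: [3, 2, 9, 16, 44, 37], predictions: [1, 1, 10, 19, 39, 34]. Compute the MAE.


Absolute errors: |3-1|=2, |2-1|=1, |9-10|=1, |16-19|=3, |44-39|=5, |37-34|=3
Sum = 15
MAE = 15/6 = 5/2

5/2


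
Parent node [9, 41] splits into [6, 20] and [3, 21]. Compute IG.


Parent = [9, 41], H_parent = 0.6801
H_left = 0.7793 (n=26), H_right = 0.5436 (n=24)
H_children = (26/50)·0.7793 + (24/50)·0.5436 = 0.6662
IG = 0.6801 - 0.6662 = 0.0139

0.0139


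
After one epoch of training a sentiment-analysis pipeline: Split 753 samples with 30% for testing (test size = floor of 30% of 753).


Test = ⌊753·30/100⌋ = 225
Train = 753 - 225 = 528

Train: 528, Test: 225


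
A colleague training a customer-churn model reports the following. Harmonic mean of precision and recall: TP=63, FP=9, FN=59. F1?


Precision = 63/72 = 0.875
Recall = 63/122 = 0.5164
F1 = 2·P·R/(P+R) = 2·TP/(2·TP+FP+FN) = 126/(126+9+59) = 126/194 = 0.6495

0.6495


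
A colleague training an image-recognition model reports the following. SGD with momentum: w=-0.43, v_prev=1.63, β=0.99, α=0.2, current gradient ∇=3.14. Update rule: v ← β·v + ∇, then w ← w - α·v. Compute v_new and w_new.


v_new = 0.99·1.63 + 3.14 = 1.6137 + 3.14 = 4.7537
w_new = -0.43 - 0.2·4.7537 = -0.43 - 0.95074 = -1.38074

v_new=4.7537, w_new=-1.38074


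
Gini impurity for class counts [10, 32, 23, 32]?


Probabilities: [10/97, 32/97, 23/97, 32/97] ≈ [0.1031, 0.3299, 0.2371, 0.3299]
Σpᵢ² = (100 + 1024 + 529 + 1024)/97² = 2677/9409
Gini = 1 - Σpᵢ² = 1 - 2677/9409 = 0.7155

0.7155


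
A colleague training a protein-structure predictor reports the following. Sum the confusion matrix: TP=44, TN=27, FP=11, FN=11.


Total = TP + TN + FP + FN
= 44 + 27 + 11 + 11
= 93
(Predicted positive: 55, predicted negative: 38)

93


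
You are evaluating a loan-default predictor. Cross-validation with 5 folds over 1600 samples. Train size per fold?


Fold size = 1600/5 = 320
Training per fold = 1600 - 320 = 1280

1280


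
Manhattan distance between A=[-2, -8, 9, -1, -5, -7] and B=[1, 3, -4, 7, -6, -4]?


d = |-2-1| + |-8-3| + |9+ 4| + |-1-7| + |-5+ 6| + |-7+ 4|
  = 3 + 11 + 13 + 8 + 1 + 3
  = 39

39


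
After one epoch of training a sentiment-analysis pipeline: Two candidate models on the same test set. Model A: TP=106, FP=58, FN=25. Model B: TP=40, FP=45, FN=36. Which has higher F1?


Model A: P=106/164=0.6463, R=106/131=0.8092, F1=2PR/(P+R)=2TP/(2TP+FP+FN)=212/295=0.7186
Model B: P=40/85=0.4706, R=40/76=0.5263, F1=2PR/(P+R)=2TP/(2TP+FP+FN)=80/161=0.4969
0.7186 > 0.4969 → Model A

Model A


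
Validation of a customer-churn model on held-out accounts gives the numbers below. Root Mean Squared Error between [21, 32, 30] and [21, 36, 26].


MSE = 32/3 = 10.6667
RMSE = √(32/3) = 3.266

3.266


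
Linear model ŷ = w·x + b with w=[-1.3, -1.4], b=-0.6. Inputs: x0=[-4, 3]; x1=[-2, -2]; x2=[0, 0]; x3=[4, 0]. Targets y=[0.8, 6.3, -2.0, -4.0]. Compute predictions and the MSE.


ŷ0 = (-1.3)·(-4) + (-1.4)·(3) - 0.6 = 0.4
ŷ1 = (-1.3)·(-2) + (-1.4)·(-2) - 0.6 = 4.8
ŷ2 = (-1.3)·(0) + (-1.4)·(0) - 0.6 = -0.6
ŷ3 = (-1.3)·(4) + (-1.4)·(0) - 0.6 = -5.8
errors² = [0.16, 2.25, 1.96, 3.24]
MSE = 7.6100/4 = 1.9025

1.9025


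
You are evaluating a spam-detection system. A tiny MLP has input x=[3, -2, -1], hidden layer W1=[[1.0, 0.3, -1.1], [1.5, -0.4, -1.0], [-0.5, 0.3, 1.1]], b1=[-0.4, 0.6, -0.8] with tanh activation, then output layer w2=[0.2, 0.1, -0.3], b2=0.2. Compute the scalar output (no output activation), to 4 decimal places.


z1[0] = (1.0)·(3) + (0.3)·(-2) + (-1.1)·(-1) - 0.4 = 3.1
z1[1] = (1.5)·(3) + (-0.4)·(-2) + (-1.0)·(-1) + 0.6 = 6.9
z1[2] = (-0.5)·(3) + (0.3)·(-2) + (1.1)·(-1) - 0.8 = -4.0
h = tanh(z1) = [0.9959, 1.0, -0.9993]
output = (0.2)·(0.9959) + (0.1)·(1.0) + (-0.3)·(-0.9993) + 0.2 = 0.799

0.799


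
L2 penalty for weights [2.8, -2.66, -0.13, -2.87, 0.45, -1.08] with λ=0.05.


‖w‖₂² = (2.8)² + (-2.66)² + (-0.13)² + (-2.87)² + (0.45)² + (-1.08)²
     = 7.84 + 7.0756 + 0.0169 + 8.2369 + 0.2025 + 1.1664
     = 24.5383
λ·‖w‖₂² = 0.05·24.5383 = 1.226915

1.226915


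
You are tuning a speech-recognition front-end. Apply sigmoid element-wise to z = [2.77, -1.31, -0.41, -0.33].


σ(2.77) = 1/(1+e^-2.77) = 0.941
σ(-1.31) = 1/(1+e^1.31) = 0.2125
σ(-0.41) = 1/(1+e^0.41) = 0.3989
σ(-0.33) = 1/(1+e^0.33) = 0.4182
result = [0.941, 0.2125, 0.3989, 0.4182]

[0.941, 0.2125, 0.3989, 0.4182]


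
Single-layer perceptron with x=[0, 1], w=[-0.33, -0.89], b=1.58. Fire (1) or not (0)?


z = (0)·(-0.33) + (1)·(-0.89) + 1.58
  = 0.69
step(z) = 1 (z≥0)

1


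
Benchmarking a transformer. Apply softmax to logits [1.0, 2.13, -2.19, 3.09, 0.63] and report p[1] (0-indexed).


Exponentials: e^1.0=2.7183, e^2.13=8.4149, e^-2.19=0.1119, e^3.09=21.9771, e^0.63=1.8776
Sum = 35.0998
Softmax = [0.0774, 0.2397, 0.0032, 0.6261, 0.0535]
p[1] = 8.4149/35.0998 = 0.2397

0.2397


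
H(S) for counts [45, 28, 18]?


Probabilities: [45/91, 28/91, 18/91] ≈ [0.4945, 0.3077, 0.1978]
H = -((45/91)·log₂(45/91) + (28/91)·log₂(28/91) + (18/91)·log₂(18/91))
  = 1.488 bits

1.488 bits


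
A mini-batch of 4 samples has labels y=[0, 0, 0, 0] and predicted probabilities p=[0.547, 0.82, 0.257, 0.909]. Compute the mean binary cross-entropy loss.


L[0] = -ln(1-0.547) = -ln(0.453) = 0.7919
L[1] = -ln(1-0.82) = -ln(0.18) = 1.7148
L[2] = -ln(1-0.257) = -ln(0.743) = 0.2971
L[3] = -ln(1-0.909) = -ln(0.091) = 2.3969
mean = (0.7919 + 1.7148 + 0.2971 + 2.3969)/4 = 1.3002

1.3002


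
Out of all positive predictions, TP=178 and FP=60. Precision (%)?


Precision = TP/(TP+FP)
= 178/(178+60)
= 178/238 = 74.79%

74.79%


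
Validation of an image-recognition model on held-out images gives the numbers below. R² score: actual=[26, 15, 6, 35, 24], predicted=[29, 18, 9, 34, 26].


ȳ = 21.2
SS_res = Σ(y-ŷ)² = 32
SS_tot = Σ(y-ȳ)² = 490.8
R² = 1 - SS_res/SS_tot = 1 - 0.0652 = 0.9348

0.9348


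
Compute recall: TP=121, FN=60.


Recall = TP/(TP+FN)
= 121/(121+60)
= 121/181 = 66.85%

66.85%


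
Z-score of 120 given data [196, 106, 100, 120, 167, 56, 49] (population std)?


μ = 113.4286, σ = 49.8794
z = (120 - 113.4286)/49.8794 = 0.1317

0.1317


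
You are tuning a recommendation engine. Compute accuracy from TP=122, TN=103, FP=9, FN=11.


Accuracy = (TP+TN)/(TP+TN+FP+FN)
= (122+103)/(245)
= 225/245 = 91.84%

91.84%


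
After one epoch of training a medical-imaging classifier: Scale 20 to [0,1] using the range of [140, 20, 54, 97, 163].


min=20, max=163
(20-20)/(163-20) = 0/143 = 0.0

0.0


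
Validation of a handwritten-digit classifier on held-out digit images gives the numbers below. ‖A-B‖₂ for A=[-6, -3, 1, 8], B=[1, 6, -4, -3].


d = √((-6-1)² + (-3-6)² + (1+ 4)² + (8+ 3)²)
  = √(49 + 81 + 25 + 121)
  = √276 = 16.6132

16.6132


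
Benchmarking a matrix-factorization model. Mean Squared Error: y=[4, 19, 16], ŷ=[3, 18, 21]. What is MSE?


Squared errors: (4-3)²=1, (19-18)²=1, (16-21)²=25
Sum = 27
MSE = 27/3 = 9

9


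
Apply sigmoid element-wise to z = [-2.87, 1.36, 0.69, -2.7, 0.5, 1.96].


σ(-2.87) = 1/(1+e^2.87) = 0.0537
σ(1.36) = 1/(1+e^-1.36) = 0.7958
σ(0.69) = 1/(1+e^-0.69) = 0.666
σ(-2.7) = 1/(1+e^2.7) = 0.063
σ(0.5) = 1/(1+e^-0.5) = 0.6225
σ(1.96) = 1/(1+e^-1.96) = 0.8765
result = [0.0537, 0.7958, 0.666, 0.063, 0.6225, 0.8765]

[0.0537, 0.7958, 0.666, 0.063, 0.6225, 0.8765]


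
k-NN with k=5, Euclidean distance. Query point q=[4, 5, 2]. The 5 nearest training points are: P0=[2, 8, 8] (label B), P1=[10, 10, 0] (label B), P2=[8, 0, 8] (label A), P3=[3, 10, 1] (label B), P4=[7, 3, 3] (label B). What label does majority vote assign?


d(q,P0) = 7.0  (label B)
d(q,P1) = 8.0623  (label B)
d(q,P2) = 8.775  (label A)
d(q,P3) = 5.1962  (label B)
d(q,P4) = 3.7417  (label B)
Votes: A=1, B=4
Majority → B

B


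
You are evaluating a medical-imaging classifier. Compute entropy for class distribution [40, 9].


Probabilities: [40/49, 9/49] ≈ [0.8163, 0.1837]
H = -((40/49)·log₂(40/49) + (9/49)·log₂(9/49))
  = 0.688 bits

0.688 bits


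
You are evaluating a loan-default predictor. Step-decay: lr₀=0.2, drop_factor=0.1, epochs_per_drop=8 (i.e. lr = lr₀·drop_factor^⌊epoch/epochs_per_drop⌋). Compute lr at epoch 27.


n_drops = ⌊27/8⌋ = 3
lr = 0.2·0.1^3 = 0.2·0.001 = 0.0002

0.0002


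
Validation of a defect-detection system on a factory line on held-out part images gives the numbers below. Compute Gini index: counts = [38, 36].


Probabilities: [38/74, 36/74] ≈ [0.5135, 0.4865]
Σpᵢ² = (1444 + 1296)/74² = 2740/5476
Gini = 1 - Σpᵢ² = 1 - 2740/5476 = 0.4996

0.4996


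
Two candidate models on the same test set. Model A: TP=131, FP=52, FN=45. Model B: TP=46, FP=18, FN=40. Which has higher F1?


Model A: P=131/183=0.7158, R=131/176=0.7443, F1=2PR/(P+R)=2TP/(2TP+FP+FN)=262/359=0.7298
Model B: P=46/64=0.7188, R=46/86=0.5349, F1=2PR/(P+R)=2TP/(2TP+FP+FN)=92/150=0.6133
0.7298 > 0.6133 → Model A

Model A


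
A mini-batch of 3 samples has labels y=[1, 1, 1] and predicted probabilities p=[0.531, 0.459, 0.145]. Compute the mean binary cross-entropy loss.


L[0] = -ln(0.531) = 0.633
L[1] = -ln(0.459) = 0.7787
L[2] = -ln(0.145) = 1.931
mean = (0.633 + 0.7787 + 1.931)/3 = 1.1142

1.1142


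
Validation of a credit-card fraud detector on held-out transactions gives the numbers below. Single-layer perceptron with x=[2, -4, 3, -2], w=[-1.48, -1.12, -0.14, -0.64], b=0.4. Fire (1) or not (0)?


z = (2)·(-1.48) + (-4)·(-1.12) + (3)·(-0.14) + (-2)·(-0.64) + 0.4
  = 2.78
step(z) = 1 (z≥0)

1


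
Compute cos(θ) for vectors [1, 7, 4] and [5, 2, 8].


A·B = 1·5 + 7·2 + 4·8 = 51
‖A‖ = √66 = 8.124, ‖B‖ = √93 = 9.6437
cos = 51/(√66·√93) = 51/√6138 = 0.651

0.651


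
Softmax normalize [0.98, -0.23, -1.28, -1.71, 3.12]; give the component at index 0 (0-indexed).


Exponentials: e^0.98=2.6645, e^-0.23=0.7945, e^-1.28=0.278, e^-1.71=0.1809, e^3.12=22.6464
Sum = 26.5643
Softmax = [0.1003, 0.0299, 0.0105, 0.0068, 0.8525]
p[0] = 2.6645/26.5643 = 0.1003

0.1003


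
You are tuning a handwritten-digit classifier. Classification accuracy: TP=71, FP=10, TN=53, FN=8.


Accuracy = (TP+TN)/(TP+TN+FP+FN)
= (71+53)/(142)
= 124/142 = 87.32%

87.32%


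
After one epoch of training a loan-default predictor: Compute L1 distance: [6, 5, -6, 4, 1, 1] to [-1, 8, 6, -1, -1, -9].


d = |6+ 1| + |5-8| + |-6-6| + |4+ 1| + |1+ 1| + |1+ 9|
  = 7 + 3 + 12 + 5 + 2 + 10
  = 39

39


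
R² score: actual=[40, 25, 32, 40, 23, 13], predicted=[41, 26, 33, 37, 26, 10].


ȳ = 28.8333
SS_res = Σ(y-ŷ)² = 30
SS_tot = Σ(y-ȳ)² = 558.83
R² = 1 - SS_res/SS_tot = 1 - 0.0537 = 0.9463

0.9463


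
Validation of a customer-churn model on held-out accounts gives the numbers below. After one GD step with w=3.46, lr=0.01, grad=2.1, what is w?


w_new = w - α·∇
= 3.46 - 0.01·2.1
= 3.46 - 0.021
= 3.439

3.439


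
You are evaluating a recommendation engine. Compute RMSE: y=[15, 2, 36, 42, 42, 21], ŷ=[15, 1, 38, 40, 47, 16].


MSE = 59/6 = 9.8333
RMSE = √(59/6) = 3.1358

3.1358


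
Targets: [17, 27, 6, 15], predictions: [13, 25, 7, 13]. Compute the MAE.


Absolute errors: |17-13|=4, |27-25|=2, |6-7|=1, |15-13|=2
Sum = 9
MAE = 9/4 = 9/4

9/4


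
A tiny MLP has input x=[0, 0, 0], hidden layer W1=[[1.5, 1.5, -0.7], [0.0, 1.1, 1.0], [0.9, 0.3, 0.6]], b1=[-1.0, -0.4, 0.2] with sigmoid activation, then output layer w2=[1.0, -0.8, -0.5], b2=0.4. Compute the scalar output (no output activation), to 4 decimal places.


z1[0] = (1.5)·(0) + (1.5)·(0) + (-0.7)·(0) - 1.0 = -1.0
z1[1] = (0.0)·(0) + (1.1)·(0) + (1.0)·(0) - 0.4 = -0.4
z1[2] = (0.9)·(0) + (0.3)·(0) + (0.6)·(0) + 0.2 = 0.2
h = sigmoid(z1) = [0.2689, 0.4013, 0.5498]
output = (1.0)·(0.2689) + (-0.8)·(0.4013) + (-0.5)·(0.5498) + 0.4 = 0.073

0.073


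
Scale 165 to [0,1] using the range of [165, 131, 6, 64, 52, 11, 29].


min=6, max=165
(165-6)/(165-6) = 159/159 = 1.0

1.0


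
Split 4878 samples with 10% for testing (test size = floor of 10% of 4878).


Test = ⌊4878·10/100⌋ = 487
Train = 4878 - 487 = 4391

Train: 4391, Test: 487


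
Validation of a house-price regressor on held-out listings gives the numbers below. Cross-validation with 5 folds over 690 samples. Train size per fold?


Fold size = 690/5 = 138
Training per fold = 690 - 138 = 552

552


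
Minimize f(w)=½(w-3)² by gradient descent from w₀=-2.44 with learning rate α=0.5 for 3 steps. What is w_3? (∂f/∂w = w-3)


step 1: grad = -2.44-3 = -5.44; w = -2.44 - 0.5·(-5.44) = 0.28
step 2: grad = 0.28-3 = -2.72; w = 0.28 - 0.5·(-2.72) = 1.64
step 3: grad = 1.64-3 = -1.36; w = 1.64 - 0.5·(-1.36) = 2.32

2.32


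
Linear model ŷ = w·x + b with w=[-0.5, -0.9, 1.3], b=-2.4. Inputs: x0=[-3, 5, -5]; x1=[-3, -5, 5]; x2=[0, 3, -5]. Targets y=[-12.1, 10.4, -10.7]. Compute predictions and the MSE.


ŷ0 = (-0.5)·(-3) + (-0.9)·(5) + (1.3)·(-5) - 2.4 = -11.9
ŷ1 = (-0.5)·(-3) + (-0.9)·(-5) + (1.3)·(5) - 2.4 = 10.1
ŷ2 = (-0.5)·(0) + (-0.9)·(3) + (1.3)·(-5) - 2.4 = -11.6
errors² = [0.04, 0.09, 0.81]
MSE = 0.9400/3 = 0.3133

0.3133


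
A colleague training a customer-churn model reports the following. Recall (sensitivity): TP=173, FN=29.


Recall = TP/(TP+FN)
= 173/(173+29)
= 173/202 = 85.64%

85.64%


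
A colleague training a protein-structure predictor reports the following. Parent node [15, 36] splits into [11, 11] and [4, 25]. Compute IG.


Parent = [15, 36], H_parent = 0.874
H_left = 1 (n=22), H_right = 0.5788 (n=29)
H_children = (22/51)·1 + (29/51)·0.5788 = 0.7605
IG = 0.874 - 0.7605 = 0.1135

0.1135


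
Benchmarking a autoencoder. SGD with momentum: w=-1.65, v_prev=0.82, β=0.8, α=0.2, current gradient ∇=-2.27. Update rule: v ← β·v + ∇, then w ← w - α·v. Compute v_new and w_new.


v_new = 0.8·0.82 - 2.27 = 0.656 - 2.27 = -1.614
w_new = -1.65 - 0.2·-1.614 = -1.65 + 0.3228 = -1.3272

v_new=-1.614, w_new=-1.3272


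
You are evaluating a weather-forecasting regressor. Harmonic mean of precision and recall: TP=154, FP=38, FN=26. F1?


Precision = 154/192 = 0.8021
Recall = 154/180 = 0.8556
F1 = 2·P·R/(P+R) = 2·TP/(2·TP+FP+FN) = 308/(308+38+26) = 308/372 = 0.828

0.828


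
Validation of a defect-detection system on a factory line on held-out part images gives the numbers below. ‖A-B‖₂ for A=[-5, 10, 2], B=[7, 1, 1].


d = √((-5-7)² + (10-1)² + (2-1)²)
  = √(144 + 81 + 1)
  = √226 = 15.0333

15.0333


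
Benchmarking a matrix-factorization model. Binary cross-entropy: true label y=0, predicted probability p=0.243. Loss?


BCE = -[y·ln(p) + (1-y)·ln(1-p)]
= -0 - 1·ln(1-0.243)
= -ln(0.757) = 0.2784

0.2784


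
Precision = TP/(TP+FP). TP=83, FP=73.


Precision = TP/(TP+FP)
= 83/(83+73)
= 83/156 = 53.21%

53.21%


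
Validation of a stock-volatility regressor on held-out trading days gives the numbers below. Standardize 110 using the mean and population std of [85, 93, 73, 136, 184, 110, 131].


μ = 116, σ = 35.0999
z = (110 - 116)/35.0999 = -0.1709

-0.1709


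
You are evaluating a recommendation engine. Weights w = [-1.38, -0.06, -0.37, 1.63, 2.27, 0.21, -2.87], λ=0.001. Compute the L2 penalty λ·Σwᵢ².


‖w‖₂² = (-1.38)² + (-0.06)² + (-0.37)² + (1.63)² + (2.27)² + (0.21)² + (-2.87)²
     = 1.9044 + 0.0036 + 0.1369 + 2.6569 + 5.1529 + 0.0441 + 8.2369
     = 18.1357
λ·‖w‖₂² = 0.001·18.1357 = 0.018136

0.018136


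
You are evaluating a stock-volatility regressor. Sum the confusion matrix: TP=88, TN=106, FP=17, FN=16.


Total = TP + TN + FP + FN
= 88 + 106 + 17 + 16
= 227
(Predicted positive: 105, predicted negative: 122)

227


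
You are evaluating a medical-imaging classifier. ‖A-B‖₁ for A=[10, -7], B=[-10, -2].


d = |10+ 10| + |-7+ 2|
  = 20 + 5
  = 25

25


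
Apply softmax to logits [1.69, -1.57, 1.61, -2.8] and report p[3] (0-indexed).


Exponentials: e^1.69=5.4195, e^-1.57=0.208, e^1.61=5.0028, e^-2.8=0.0608
Sum = 10.6911
Softmax = [0.5069, 0.0195, 0.4679, 0.0057]
p[3] = 0.0608/10.6911 = 0.0057

0.0057


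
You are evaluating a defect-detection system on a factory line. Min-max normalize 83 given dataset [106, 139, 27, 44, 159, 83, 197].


min=27, max=197
(83-27)/(197-27) = 56/170 = 0.3294

0.3294


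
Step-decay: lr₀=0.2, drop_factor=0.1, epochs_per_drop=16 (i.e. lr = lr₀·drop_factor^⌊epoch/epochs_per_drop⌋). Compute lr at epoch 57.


n_drops = ⌊57/16⌋ = 3
lr = 0.2·0.1^3 = 0.2·0.001 = 0.0002

0.0002


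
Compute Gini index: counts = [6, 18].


Probabilities: [6/24, 18/24] ≈ [0.25, 0.75]
Σpᵢ² = (36 + 324)/24² = 360/576
Gini = 1 - Σpᵢ² = 1 - 360/576 = 0.375

0.375


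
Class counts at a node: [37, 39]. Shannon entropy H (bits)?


Probabilities: [37/76, 39/76] ≈ [0.4868, 0.5132]
H = -((37/76)·log₂(37/76) + (39/76)·log₂(39/76))
  = 0.9995 bits

0.9995 bits


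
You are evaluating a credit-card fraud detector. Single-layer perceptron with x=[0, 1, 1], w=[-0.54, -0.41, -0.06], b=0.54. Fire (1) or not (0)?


z = (0)·(-0.54) + (1)·(-0.41) + (1)·(-0.06) + 0.54
  = 0.07
step(z) = 1 (z≥0)

1


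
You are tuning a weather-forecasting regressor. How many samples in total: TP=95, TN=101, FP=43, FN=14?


Total = TP + TN + FP + FN
= 95 + 101 + 43 + 14
= 253
(Predicted positive: 138, predicted negative: 115)

253


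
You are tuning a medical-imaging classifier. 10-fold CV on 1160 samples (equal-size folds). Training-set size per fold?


Fold size = 1160/10 = 116
Training per fold = 1160 - 116 = 1044

1044


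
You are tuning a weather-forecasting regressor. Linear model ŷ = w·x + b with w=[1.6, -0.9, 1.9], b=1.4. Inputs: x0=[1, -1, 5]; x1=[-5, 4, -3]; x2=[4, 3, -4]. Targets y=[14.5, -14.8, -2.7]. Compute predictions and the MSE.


ŷ0 = (1.6)·(1) + (-0.9)·(-1) + (1.9)·(5) + 1.4 = 13.4
ŷ1 = (1.6)·(-5) + (-0.9)·(4) + (1.9)·(-3) + 1.4 = -15.9
ŷ2 = (1.6)·(4) + (-0.9)·(3) + (1.9)·(-4) + 1.4 = -2.5
errors² = [1.21, 1.21, 0.04]
MSE = 2.4600/3 = 0.82

0.82


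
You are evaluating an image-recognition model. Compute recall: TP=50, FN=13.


Recall = TP/(TP+FN)
= 50/(50+13)
= 50/63 = 79.37%

79.37%


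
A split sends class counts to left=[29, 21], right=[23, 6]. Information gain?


Parent = [52, 27], H_parent = 0.9265
H_left = 0.9815 (n=50), H_right = 0.7355 (n=29)
H_children = (50/79)·0.9815 + (29/79)·0.7355 = 0.8912
IG = 0.9265 - 0.8912 = 0.0353

0.0353


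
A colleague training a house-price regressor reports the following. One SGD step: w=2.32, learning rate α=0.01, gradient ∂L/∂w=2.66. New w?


w_new = w - α·∇
= 2.32 - 0.01·2.66
= 2.32 - 0.0266
= 2.2934

2.2934


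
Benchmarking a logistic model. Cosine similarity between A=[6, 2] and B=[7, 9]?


A·B = 6·7 + 2·9 = 60
‖A‖ = √40 = 6.3246, ‖B‖ = √130 = 11.4018
cos = 60/(√40·√130) = 60/√5200 = 0.8321

0.8321


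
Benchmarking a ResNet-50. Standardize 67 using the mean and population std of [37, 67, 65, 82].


μ = 62.75, σ = 16.2538
z = (67 - 62.75)/16.2538 = 0.2615

0.2615


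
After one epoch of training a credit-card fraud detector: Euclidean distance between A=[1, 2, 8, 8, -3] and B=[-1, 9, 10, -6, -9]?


d = √((1+ 1)² + (2-9)² + (8-10)² + (8+ 6)² + (-3+ 9)²)
  = √(4 + 49 + 4 + 196 + 36)
  = √289 = 17.0

17.0


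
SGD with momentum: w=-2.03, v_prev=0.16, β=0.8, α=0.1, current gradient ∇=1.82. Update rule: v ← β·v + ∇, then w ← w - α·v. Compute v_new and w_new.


v_new = 0.8·0.16 + 1.82 = 0.128 + 1.82 = 1.948
w_new = -2.03 - 0.1·1.948 = -2.03 - 0.1948 = -2.2248

v_new=1.948, w_new=-2.2248


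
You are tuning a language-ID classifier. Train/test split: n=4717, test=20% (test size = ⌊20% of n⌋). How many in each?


Test = ⌊4717·20/100⌋ = 943
Train = 4717 - 943 = 3774

Train: 3774, Test: 943


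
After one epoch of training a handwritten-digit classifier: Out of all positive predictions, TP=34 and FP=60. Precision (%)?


Precision = TP/(TP+FP)
= 34/(34+60)
= 34/94 = 36.17%

36.17%


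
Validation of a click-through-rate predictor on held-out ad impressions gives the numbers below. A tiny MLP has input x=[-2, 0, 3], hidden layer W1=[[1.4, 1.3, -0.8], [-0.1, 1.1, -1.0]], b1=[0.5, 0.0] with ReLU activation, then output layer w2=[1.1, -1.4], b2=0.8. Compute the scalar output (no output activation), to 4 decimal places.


z1[0] = (1.4)·(-2) + (1.3)·(0) + (-0.8)·(3) + 0.5 = -4.7
z1[1] = (-0.1)·(-2) + (1.1)·(0) + (-1.0)·(3) + 0.0 = -2.8
h = ReLU(z1) = [0.0, 0.0]
output = (1.1)·(0.0) + (-1.4)·(0.0) + 0.8 = 0.8

0.8


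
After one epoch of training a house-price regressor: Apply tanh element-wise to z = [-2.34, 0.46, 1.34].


tanh(-2.34) = -0.9816
tanh(0.46) = 0.4301
tanh(1.34) = 0.8717
result = [-0.9816, 0.4301, 0.8717]

[-0.9816, 0.4301, 0.8717]


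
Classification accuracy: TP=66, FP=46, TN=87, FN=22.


Accuracy = (TP+TN)/(TP+TN+FP+FN)
= (66+87)/(221)
= 153/221 = 69.23%

69.23%


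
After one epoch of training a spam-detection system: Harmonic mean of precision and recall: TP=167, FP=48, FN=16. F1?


Precision = 167/215 = 0.7767
Recall = 167/183 = 0.9126
F1 = 2·P·R/(P+R) = 2·TP/(2·TP+FP+FN) = 334/(334+48+16) = 334/398 = 0.8392

0.8392


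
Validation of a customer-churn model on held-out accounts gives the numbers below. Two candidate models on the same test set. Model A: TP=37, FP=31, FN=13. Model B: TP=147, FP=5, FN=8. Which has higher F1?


Model A: P=37/68=0.5441, R=37/50=0.74, F1=2PR/(P+R)=2TP/(2TP+FP+FN)=74/118=0.6271
Model B: P=147/152=0.9671, R=147/155=0.9484, F1=2PR/(P+R)=2TP/(2TP+FP+FN)=294/307=0.9577
0.6271 < 0.9577 → Model B

Model B


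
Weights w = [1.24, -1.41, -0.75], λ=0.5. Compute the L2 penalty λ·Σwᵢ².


‖w‖₂² = (1.24)² + (-1.41)² + (-0.75)²
     = 1.5376 + 1.9881 + 0.5625
     = 4.0882
λ·‖w‖₂² = 0.5·4.0882 = 2.0441

2.0441


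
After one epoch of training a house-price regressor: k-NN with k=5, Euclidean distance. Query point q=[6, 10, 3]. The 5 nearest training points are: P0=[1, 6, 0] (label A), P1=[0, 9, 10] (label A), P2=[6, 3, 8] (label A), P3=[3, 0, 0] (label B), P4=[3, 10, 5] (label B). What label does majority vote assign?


d(q,P0) = 7.0711  (label A)
d(q,P1) = 9.2736  (label A)
d(q,P2) = 8.6023  (label A)
d(q,P3) = 10.8628  (label B)
d(q,P4) = 3.6056  (label B)
Votes: A=3, B=2
Majority → A

A


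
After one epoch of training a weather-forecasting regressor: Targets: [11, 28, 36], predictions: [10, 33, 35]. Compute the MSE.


Squared errors: (11-10)²=1, (28-33)²=25, (36-35)²=1
Sum = 27
MSE = 27/3 = 9

9


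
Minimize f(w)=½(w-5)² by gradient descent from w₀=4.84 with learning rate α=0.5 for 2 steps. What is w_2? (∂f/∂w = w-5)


step 1: grad = 4.84-5 = -0.16; w = 4.84 - 0.5·(-0.16) = 4.92
step 2: grad = 4.92-5 = -0.08; w = 4.92 - 0.5·(-0.08) = 4.96

4.96


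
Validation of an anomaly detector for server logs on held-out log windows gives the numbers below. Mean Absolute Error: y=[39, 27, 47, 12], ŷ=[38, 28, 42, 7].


Absolute errors: |39-38|=1, |27-28|=1, |47-42|=5, |12-7|=5
Sum = 12
MAE = 12/4 = 3

3


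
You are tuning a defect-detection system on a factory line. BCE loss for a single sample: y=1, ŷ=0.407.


BCE = -[y·ln(p) + (1-y)·ln(1-p)]
= -1·ln(0.407) - 0
= -ln(0.407) = 0.8989

0.8989


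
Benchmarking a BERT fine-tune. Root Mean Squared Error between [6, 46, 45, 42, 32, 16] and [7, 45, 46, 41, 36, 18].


MSE = 24/6 = 4
RMSE = √(24/6) = 2.0

2.0


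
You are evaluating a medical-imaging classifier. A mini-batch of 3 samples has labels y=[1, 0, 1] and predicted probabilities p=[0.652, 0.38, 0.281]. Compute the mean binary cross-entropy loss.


L[0] = -ln(0.652) = 0.4277
L[1] = -ln(1-0.38) = -ln(0.62) = 0.478
L[2] = -ln(0.281) = 1.2694
mean = (0.4277 + 0.478 + 1.2694)/3 = 0.725

0.725


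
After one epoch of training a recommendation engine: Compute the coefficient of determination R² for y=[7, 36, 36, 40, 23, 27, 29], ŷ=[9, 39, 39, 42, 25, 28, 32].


ȳ = 28.2857
SS_res = Σ(y-ŷ)² = 40
SS_tot = Σ(y-ȳ)² = 739.43
R² = 1 - SS_res/SS_tot = 1 - 0.0541 = 0.9459

0.9459


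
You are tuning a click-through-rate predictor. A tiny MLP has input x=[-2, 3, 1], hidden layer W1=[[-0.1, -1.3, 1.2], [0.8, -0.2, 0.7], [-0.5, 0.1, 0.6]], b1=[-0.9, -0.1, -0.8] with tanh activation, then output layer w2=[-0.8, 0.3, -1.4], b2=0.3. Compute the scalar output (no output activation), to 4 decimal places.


z1[0] = (-0.1)·(-2) + (-1.3)·(3) + (1.2)·(1) - 0.9 = -3.4
z1[1] = (0.8)·(-2) + (-0.2)·(3) + (0.7)·(1) - 0.1 = -1.6
z1[2] = (-0.5)·(-2) + (0.1)·(3) + (0.6)·(1) - 0.8 = 1.1
h = tanh(z1) = [-0.9978, -0.9217, 0.8005]
output = (-0.8)·(-0.9978) + (0.3)·(-0.9217) + (-1.4)·(0.8005) + 0.3 = -0.299

-0.299


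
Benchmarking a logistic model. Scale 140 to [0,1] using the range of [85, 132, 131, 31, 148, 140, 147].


min=31, max=148
(140-31)/(148-31) = 109/117 = 0.9316

0.9316


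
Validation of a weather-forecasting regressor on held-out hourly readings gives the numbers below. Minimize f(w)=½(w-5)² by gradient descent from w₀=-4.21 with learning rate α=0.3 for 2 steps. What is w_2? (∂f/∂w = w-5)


step 1: grad = -4.21-5 = -9.21; w = -4.21 - 0.3·(-9.21) = -1.447
step 2: grad = -1.447-5 = -6.447; w = -1.447 - 0.3·(-6.447) = 0.4871

0.4871


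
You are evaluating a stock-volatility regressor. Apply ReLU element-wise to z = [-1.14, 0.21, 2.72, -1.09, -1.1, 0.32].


ReLU(-1.14) = max(0, -1.14) = 0.0
ReLU(0.21) = max(0, 0.21) = 0.21
ReLU(2.72) = max(0, 2.72) = 2.72
ReLU(-1.09) = max(0, -1.09) = 0.0
ReLU(-1.1) = max(0, -1.1) = 0.0
ReLU(0.32) = max(0, 0.32) = 0.32
result = [0.0, 0.21, 2.72, 0.0, 0.0, 0.32]

[0.0, 0.21, 2.72, 0.0, 0.0, 0.32]


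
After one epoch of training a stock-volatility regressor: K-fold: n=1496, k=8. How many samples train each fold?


Fold size = 1496/8 = 187
Training per fold = 1496 - 187 = 1309

1309


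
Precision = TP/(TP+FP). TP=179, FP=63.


Precision = TP/(TP+FP)
= 179/(179+63)
= 179/242 = 73.97%

73.97%


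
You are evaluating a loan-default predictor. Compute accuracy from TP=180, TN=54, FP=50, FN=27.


Accuracy = (TP+TN)/(TP+TN+FP+FN)
= (180+54)/(311)
= 234/311 = 75.24%

75.24%


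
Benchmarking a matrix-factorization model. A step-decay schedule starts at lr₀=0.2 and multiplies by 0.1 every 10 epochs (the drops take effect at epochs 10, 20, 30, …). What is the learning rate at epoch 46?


n_drops = ⌊46/10⌋ = 4
lr = 0.2·0.1^4 = 0.2·0.0001 = 0.00002

0.00002


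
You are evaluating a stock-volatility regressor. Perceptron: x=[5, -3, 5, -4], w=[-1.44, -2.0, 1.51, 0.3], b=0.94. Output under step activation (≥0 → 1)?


z = (5)·(-1.44) + (-3)·(-2.0) + (5)·(1.51) + (-4)·(0.3) + 0.94
  = 6.09
step(z) = 1 (z≥0)

1


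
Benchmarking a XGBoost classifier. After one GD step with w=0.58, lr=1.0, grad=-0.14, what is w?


w_new = w - α·∇
= 0.58 - 1.0·-0.14
= 0.58 + 0.14
= 0.72

0.72


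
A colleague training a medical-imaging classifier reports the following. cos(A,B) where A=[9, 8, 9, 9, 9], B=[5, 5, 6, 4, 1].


A·B = 9·5 + 8·5 + 9·6 + 9·4 + 9·1 = 184
‖A‖ = √388 = 19.6977, ‖B‖ = √103 = 10.1489
cos = 184/(√388·√103) = 184/√39964 = 0.9204

0.9204


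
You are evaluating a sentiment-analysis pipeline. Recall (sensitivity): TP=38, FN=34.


Recall = TP/(TP+FN)
= 38/(38+34)
= 38/72 = 52.78%

52.78%


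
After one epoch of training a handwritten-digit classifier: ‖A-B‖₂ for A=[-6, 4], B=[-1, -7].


d = √((-6+ 1)² + (4+ 7)²)
  = √(25 + 121)
  = √146 = 12.083

12.083


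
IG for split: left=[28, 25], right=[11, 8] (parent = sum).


Parent = [39, 33], H_parent = 0.995
H_left = 0.9977 (n=53), H_right = 0.9819 (n=19)
H_children = (53/72)·0.9977 + (19/72)·0.9819 = 0.9935
IG = 0.995 - 0.9935 = 0.0015

0.0015


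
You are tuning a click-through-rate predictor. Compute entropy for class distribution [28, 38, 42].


Probabilities: [28/108, 38/108, 42/108] ≈ [0.2593, 0.3519, 0.3889]
H = -((28/108)·log₂(28/108) + (38/108)·log₂(38/108) + (42/108)·log₂(42/108))
  = 1.565 bits

1.565 bits


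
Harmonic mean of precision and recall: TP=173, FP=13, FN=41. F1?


Precision = 173/186 = 0.9301
Recall = 173/214 = 0.8084
F1 = 2·P·R/(P+R) = 2·TP/(2·TP+FP+FN) = 346/(346+13+41) = 346/400 = 0.865

0.865


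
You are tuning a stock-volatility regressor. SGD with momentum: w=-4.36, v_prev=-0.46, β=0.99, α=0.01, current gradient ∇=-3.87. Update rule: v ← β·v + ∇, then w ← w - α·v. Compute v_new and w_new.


v_new = 0.99·-0.46 - 3.87 = -0.4554 - 3.87 = -4.3254
w_new = -4.36 - 0.01·-4.3254 = -4.36 + 0.043254 = -4.316746

v_new=-4.3254, w_new=-4.316746


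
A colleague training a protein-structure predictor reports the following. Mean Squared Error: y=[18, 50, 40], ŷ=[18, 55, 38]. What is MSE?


Squared errors: (18-18)²=0, (50-55)²=25, (40-38)²=4
Sum = 29
MSE = 29/3 = 29/3

29/3


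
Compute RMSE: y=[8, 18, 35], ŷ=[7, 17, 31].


MSE = 18/3 = 6
RMSE = √(18/3) = 2.4495

2.4495


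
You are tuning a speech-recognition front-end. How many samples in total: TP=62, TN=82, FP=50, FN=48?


Total = TP + TN + FP + FN
= 62 + 82 + 50 + 48
= 242
(Predicted positive: 112, predicted negative: 130)

242


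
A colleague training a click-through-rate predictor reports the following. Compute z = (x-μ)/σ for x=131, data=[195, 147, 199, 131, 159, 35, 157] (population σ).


μ = 146.1429, σ = 50.7752
z = (131 - 146.1429)/50.7752 = -0.2982

-0.2982


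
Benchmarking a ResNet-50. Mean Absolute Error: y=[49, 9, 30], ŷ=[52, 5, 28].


Absolute errors: |49-52|=3, |9-5|=4, |30-28|=2
Sum = 9
MAE = 9/3 = 3

3


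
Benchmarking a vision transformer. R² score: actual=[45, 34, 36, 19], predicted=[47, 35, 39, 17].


ȳ = 33.5
SS_res = Σ(y-ŷ)² = 18
SS_tot = Σ(y-ȳ)² = 349
R² = 1 - SS_res/SS_tot = 1 - 0.0516 = 0.9484

0.9484


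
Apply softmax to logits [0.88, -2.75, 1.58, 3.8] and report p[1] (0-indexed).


Exponentials: e^0.88=2.4109, e^-2.75=0.0639, e^1.58=4.855, e^3.8=44.7012
Sum = 52.031
Softmax = [0.0463, 0.0012, 0.0933, 0.8591]
p[1] = 0.0639/52.031 = 0.0012

0.0012


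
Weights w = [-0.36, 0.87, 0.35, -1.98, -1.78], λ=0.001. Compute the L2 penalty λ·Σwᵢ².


‖w‖₂² = (-0.36)² + (0.87)² + (0.35)² + (-1.98)² + (-1.78)²
     = 0.1296 + 0.7569 + 0.1225 + 3.9204 + 3.1684
     = 8.0978
λ·‖w‖₂² = 0.001·8.0978 = 0.008098

0.008098


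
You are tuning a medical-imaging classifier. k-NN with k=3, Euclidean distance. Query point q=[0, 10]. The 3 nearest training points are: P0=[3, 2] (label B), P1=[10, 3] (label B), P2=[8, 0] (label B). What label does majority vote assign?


d(q,P0) = 8.544  (label B)
d(q,P1) = 12.2066  (label B)
d(q,P2) = 12.8062  (label B)
Votes: A=0, B=3
Majority → B

B


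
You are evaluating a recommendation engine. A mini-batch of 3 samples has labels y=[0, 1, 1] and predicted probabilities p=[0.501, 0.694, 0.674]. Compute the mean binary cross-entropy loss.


L[0] = -ln(1-0.501) = -ln(0.499) = 0.6951
L[1] = -ln(0.694) = 0.3653
L[2] = -ln(0.674) = 0.3945
mean = (0.6951 + 0.3653 + 0.3945)/3 = 0.485

0.485


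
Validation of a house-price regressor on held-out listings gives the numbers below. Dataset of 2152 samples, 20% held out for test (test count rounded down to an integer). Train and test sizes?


Test = ⌊2152·20/100⌋ = 430
Train = 2152 - 430 = 1722

Train: 1722, Test: 430


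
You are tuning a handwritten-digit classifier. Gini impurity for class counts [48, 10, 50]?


Probabilities: [48/108, 10/108, 50/108] ≈ [0.4444, 0.0926, 0.463]
Σpᵢ² = (2304 + 100 + 2500)/108² = 4904/11664
Gini = 1 - Σpᵢ² = 1 - 4904/11664 = 0.5796

0.5796


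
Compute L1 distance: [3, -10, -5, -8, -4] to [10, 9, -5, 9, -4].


d = |3-10| + |-10-9| + |-5+ 5| + |-8-9| + |-4+ 4|
  = 7 + 19 + 0 + 17 + 0
  = 43

43


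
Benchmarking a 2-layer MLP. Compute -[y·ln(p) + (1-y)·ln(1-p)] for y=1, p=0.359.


BCE = -[y·ln(p) + (1-y)·ln(1-p)]
= -1·ln(0.359) - 0
= -ln(0.359) = 1.0244

1.0244


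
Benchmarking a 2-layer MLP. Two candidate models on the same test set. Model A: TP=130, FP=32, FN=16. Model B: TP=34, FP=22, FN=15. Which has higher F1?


Model A: P=130/162=0.8025, R=130/146=0.8904, F1=2PR/(P+R)=2TP/(2TP+FP+FN)=260/308=0.8442
Model B: P=34/56=0.6071, R=34/49=0.6939, F1=2PR/(P+R)=2TP/(2TP+FP+FN)=68/105=0.6476
0.8442 > 0.6476 → Model A

Model A


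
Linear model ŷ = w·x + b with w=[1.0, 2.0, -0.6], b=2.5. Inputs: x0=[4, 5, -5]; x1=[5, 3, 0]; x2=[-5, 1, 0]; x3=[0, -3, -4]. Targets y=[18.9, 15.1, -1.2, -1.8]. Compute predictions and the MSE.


ŷ0 = (1.0)·(4) + (2.0)·(5) + (-0.6)·(-5) + 2.5 = 19.5
ŷ1 = (1.0)·(5) + (2.0)·(3) + (-0.6)·(0) + 2.5 = 13.5
ŷ2 = (1.0)·(-5) + (2.0)·(1) + (-0.6)·(0) + 2.5 = -0.5
ŷ3 = (1.0)·(0) + (2.0)·(-3) + (-0.6)·(-4) + 2.5 = -1.1
errors² = [0.36, 2.56, 0.49, 0.49]
MSE = 3.9000/4 = 0.975

0.975


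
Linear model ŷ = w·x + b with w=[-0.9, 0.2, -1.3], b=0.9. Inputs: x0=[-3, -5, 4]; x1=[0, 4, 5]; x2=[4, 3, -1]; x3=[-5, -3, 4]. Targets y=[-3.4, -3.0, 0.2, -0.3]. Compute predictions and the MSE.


ŷ0 = (-0.9)·(-3) + (0.2)·(-5) + (-1.3)·(4) + 0.9 = -2.6
ŷ1 = (-0.9)·(0) + (0.2)·(4) + (-1.3)·(5) + 0.9 = -4.8
ŷ2 = (-0.9)·(4) + (0.2)·(3) + (-1.3)·(-1) + 0.9 = -0.8
ŷ3 = (-0.9)·(-5) + (0.2)·(-3) + (-1.3)·(4) + 0.9 = -0.4
errors² = [0.64, 3.24, 1.0, 0.01]
MSE = 4.8900/4 = 1.2225

1.2225


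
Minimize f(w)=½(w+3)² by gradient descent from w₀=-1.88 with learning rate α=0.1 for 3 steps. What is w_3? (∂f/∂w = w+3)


step 1: grad = -1.88+3 = 1.12; w = -1.88 - 0.1·(1.12) = -1.992
step 2: grad = -1.992+3 = 1.008; w = -1.992 - 0.1·(1.008) = -2.0928
step 3: grad = -2.0928+3 = 0.9072; w = -2.0928 - 0.1·(0.9072) = -2.18352

-2.18352


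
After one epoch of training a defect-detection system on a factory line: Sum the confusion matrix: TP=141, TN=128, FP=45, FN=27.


Total = TP + TN + FP + FN
= 141 + 128 + 45 + 27
= 341
(Predicted positive: 186, predicted negative: 155)

341


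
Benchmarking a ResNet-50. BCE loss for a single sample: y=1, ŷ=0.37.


BCE = -[y·ln(p) + (1-y)·ln(1-p)]
= -1·ln(0.37) - 0
= -ln(0.37) = 0.9943

0.9943


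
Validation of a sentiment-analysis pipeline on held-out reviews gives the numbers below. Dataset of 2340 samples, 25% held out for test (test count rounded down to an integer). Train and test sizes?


Test = ⌊2340·25/100⌋ = 585
Train = 2340 - 585 = 1755

Train: 1755, Test: 585


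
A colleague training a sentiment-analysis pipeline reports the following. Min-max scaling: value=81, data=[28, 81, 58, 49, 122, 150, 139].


min=28, max=150
(81-28)/(150-28) = 53/122 = 0.4344

0.4344


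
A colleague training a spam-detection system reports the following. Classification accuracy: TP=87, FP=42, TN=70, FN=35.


Accuracy = (TP+TN)/(TP+TN+FP+FN)
= (87+70)/(234)
= 157/234 = 67.09%

67.09%


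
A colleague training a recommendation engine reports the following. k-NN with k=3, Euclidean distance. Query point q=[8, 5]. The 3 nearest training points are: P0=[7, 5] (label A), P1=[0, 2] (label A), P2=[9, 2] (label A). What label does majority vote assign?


d(q,P0) = 1.0  (label A)
d(q,P1) = 8.544  (label A)
d(q,P2) = 3.1623  (label A)
Votes: A=3, B=0
Majority → A

A


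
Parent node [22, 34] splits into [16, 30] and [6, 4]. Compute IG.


Parent = [22, 34], H_parent = 0.9666
H_left = 0.9321 (n=46), H_right = 0.971 (n=10)
H_children = (46/56)·0.9321 + (10/56)·0.971 = 0.939
IG = 0.9666 - 0.939 = 0.0276

0.0276


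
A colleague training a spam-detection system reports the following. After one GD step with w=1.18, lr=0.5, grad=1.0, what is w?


w_new = w - α·∇
= 1.18 - 0.5·1.0
= 1.18 - 0.5
= 0.68

0.68


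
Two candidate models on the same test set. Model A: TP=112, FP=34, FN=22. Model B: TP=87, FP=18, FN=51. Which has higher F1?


Model A: P=112/146=0.7671, R=112/134=0.8358, F1=2PR/(P+R)=2TP/(2TP+FP+FN)=224/280=0.8
Model B: P=87/105=0.8286, R=87/138=0.6304, F1=2PR/(P+R)=2TP/(2TP+FP+FN)=174/243=0.716
0.8 > 0.716 → Model A

Model A


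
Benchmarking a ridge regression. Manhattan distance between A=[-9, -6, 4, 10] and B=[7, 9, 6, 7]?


d = |-9-7| + |-6-9| + |4-6| + |10-7|
  = 16 + 15 + 2 + 3
  = 36

36


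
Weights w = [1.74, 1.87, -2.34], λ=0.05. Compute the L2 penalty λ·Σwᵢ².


‖w‖₂² = (1.74)² + (1.87)² + (-2.34)²
     = 3.0276 + 3.4969 + 5.4756
     = 12.0001
λ·‖w‖₂² = 0.05·12.0001 = 0.600005

0.600005


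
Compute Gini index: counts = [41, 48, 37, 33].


Probabilities: [41/159, 48/159, 37/159, 33/159] ≈ [0.2579, 0.3019, 0.2327, 0.2075]
Σpᵢ² = (1681 + 2304 + 1369 + 1089)/159² = 6443/25281
Gini = 1 - Σpᵢ² = 1 - 6443/25281 = 0.7451

0.7451


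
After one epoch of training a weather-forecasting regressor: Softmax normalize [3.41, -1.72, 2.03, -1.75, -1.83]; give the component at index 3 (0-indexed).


Exponentials: e^3.41=30.2652, e^-1.72=0.1791, e^2.03=7.6141, e^-1.75=0.1738, e^-1.83=0.1604
Sum = 38.3926
Softmax = [0.7883, 0.0047, 0.1983, 0.0045, 0.0042]
p[3] = 0.1738/38.3926 = 0.0045

0.0045


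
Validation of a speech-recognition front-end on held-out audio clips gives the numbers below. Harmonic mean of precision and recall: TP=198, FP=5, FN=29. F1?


Precision = 198/203 = 0.9754
Recall = 198/227 = 0.8722
F1 = 2·P·R/(P+R) = 2·TP/(2·TP+FP+FN) = 396/(396+5+29) = 396/430 = 0.9209

0.9209


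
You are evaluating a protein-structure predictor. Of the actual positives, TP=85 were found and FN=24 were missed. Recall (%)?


Recall = TP/(TP+FN)
= 85/(85+24)
= 85/109 = 77.98%

77.98%


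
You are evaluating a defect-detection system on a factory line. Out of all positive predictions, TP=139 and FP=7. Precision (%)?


Precision = TP/(TP+FP)
= 139/(139+7)
= 139/146 = 95.21%

95.21%
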